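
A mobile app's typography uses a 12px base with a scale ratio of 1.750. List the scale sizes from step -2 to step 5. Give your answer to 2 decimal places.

3.92px, 6.86px, 12.00px, 21.00px, 36.75px, 64.31px, 112.55px, 196.96px

Step -2: 12.0 ÷ 1.750² = 3.92
Step -1: 12.0 ÷ 1.750 = 6.86
Step 0: 12px
Step 1: 12.0 × 1.750 = 21.00
Step 2: 12.0 × 1.750² = 36.75
Step 3: 12.0 × 1.750³ = 64.31
Step 4: 12.0 × 1.750⁴ = 112.55
Step 5: 12.0 × 1.750⁵ = 196.96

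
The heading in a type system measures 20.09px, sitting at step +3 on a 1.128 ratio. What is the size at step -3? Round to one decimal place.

20.09 ÷ 1.128⁶ = 20.09 ÷ 2.05994 ≈ 9.753

9.8px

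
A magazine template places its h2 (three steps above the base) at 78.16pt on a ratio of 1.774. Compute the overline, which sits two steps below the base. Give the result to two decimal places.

4.45pt

The gap is -2 − (3) = -5 steps, so the factor is 1.774^-5.
78.16 ÷ 1.774⁵ = 78.16 ÷ 17.56985 ≈ 4.449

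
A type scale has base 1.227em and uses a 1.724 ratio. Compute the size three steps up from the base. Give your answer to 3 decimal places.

6.287em

A modular type scale is a geometric sequence: sizeₙ = base × rⁿ.
1.227 × 1.724³ = 1.227 × 5.12403 ≈ 6.287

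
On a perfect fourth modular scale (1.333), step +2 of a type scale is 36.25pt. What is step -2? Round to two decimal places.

11.48pt

The gap is -2 − (2) = -4 steps, so the factor is 1.333^-4.
36.25 ÷ 1.333⁴ = 36.25 ÷ 3.15733 ≈ 11.481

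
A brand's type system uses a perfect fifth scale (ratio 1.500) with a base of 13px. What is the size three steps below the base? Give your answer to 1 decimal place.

Every step multiplies by the scale ratio.
13.0 ÷ 1.500³ = 13.0 ÷ 3.37500 ≈ 3.85

3.9px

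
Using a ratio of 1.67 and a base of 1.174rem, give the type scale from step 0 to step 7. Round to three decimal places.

1.174rem, 1.961rem, 3.274rem, 5.468rem, 9.131rem, 15.249rem, 25.466rem, 42.529rem

Step 0: 1.174rem
Step 1: 1.174 × 1.67 = 1.961
Step 2: 1.174 × 1.67² = 3.274
Step 3: 1.174 × 1.67³ = 5.468
Step 4: 1.174 × 1.67⁴ = 9.131
Step 5: 1.174 × 1.67⁵ = 15.249
Step 6: 1.174 × 1.67⁶ = 25.466
Step 7: 1.174 × 1.67⁷ = 42.529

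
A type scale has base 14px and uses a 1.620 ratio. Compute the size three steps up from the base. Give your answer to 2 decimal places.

Every step multiplies by the scale ratio.
14.0 × 1.620³ = 14.0 × 4.25153 ≈ 59.52

59.52px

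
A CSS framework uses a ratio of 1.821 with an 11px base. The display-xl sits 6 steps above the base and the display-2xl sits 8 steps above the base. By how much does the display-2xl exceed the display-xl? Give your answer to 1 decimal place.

929.0px

Step 6: 11.0 × 1.821⁶ = 401.100px
Step 8: 11.0 × 1.821⁸ = 1330.063px
Difference: 1330.063 − 401.100 = 928.963px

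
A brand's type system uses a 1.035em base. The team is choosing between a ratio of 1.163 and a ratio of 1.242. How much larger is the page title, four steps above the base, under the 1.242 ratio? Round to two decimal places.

At 1.163: 1.035 × 1.163⁴ = 1.8935em
At 1.242: 1.035 × 1.242⁴ = 2.4628em
Difference: 2.4628 − 1.8935 = 0.5693em

0.57em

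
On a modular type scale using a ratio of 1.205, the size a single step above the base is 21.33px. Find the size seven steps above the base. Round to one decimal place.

65.3px

21.33 × 1.205⁶ = 21.33 × 3.06142 ≈ 65.300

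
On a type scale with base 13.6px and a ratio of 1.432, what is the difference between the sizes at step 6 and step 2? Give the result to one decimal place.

Step 2: 13.6 × 1.432² = 27.888px
Step 6: 13.6 × 1.432⁶ = 117.273px
Difference: 117.273 − 27.888 = 89.385px

89.4px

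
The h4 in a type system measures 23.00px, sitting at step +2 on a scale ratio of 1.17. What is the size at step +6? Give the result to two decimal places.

43.10px

23.00 × 1.17⁴ = 23.00 × 1.87389 ≈ 43.099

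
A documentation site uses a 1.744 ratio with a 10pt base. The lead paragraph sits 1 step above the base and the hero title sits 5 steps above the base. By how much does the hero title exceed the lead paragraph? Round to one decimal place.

143.9pt

Step 1: 10.0 × 1.744 = 17.440pt
Step 5: 10.0 × 1.744⁵ = 161.336pt
Difference: 161.336 − 17.440 = 143.896pt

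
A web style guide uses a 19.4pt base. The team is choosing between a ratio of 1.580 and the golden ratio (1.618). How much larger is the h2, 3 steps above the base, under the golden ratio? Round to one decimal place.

5.7pt

At 1.580: 19.4 × 1.580³ = 76.520pt
Golden ratio: 19.4 × 1.618³ = 82.175pt
Difference: 82.175 − 76.520 = 5.655pt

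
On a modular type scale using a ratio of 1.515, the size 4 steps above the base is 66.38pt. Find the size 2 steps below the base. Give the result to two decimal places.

5.49pt

66.38 ÷ 1.515⁶ = 66.38 ÷ 12.09138 ≈ 5.490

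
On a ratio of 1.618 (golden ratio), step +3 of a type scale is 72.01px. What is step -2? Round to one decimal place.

6.5px

The gap is -2 − (3) = -5 steps, so the factor is 1.618^-5.
72.01 ÷ 1.618⁵ = 72.01 ÷ 11.08901 ≈ 6.494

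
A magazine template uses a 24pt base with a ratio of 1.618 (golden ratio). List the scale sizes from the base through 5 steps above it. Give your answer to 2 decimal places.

24.00pt, 38.83pt, 62.83pt, 101.66pt, 164.48pt, 266.14pt

Step 0: 24pt
Step 1: 24.0 × 1.618 = 38.83
Step 2: 24.0 × 1.618² = 62.83
Step 3: 24.0 × 1.618³ = 101.66
Step 4: 24.0 × 1.618⁴ = 164.48
Step 5: 24.0 × 1.618⁵ = 266.14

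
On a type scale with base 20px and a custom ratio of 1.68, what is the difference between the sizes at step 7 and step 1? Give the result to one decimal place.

Step 1: 20.0 × 1.68 = 33.600px
Step 7: 20.0 × 1.68⁷ = 755.431px
Difference: 755.431 − 33.600 = 721.831px

721.8px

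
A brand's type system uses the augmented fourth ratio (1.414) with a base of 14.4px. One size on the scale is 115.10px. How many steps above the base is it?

6

1.414ⁿ = 115.10 / 14.4 = 7.9931
n = ln(7.9931) / ln(1.414) = 2.0786 / 0.3464 ≈ 6.00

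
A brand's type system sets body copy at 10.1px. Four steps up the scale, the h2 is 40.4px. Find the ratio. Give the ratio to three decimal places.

The ratio satisfies 10.1 × r⁴ = 40.4, so r = (40.4 / 10.1)^(1/4).
r = 4.0000^(1/4) ≈ 1.4142

1.414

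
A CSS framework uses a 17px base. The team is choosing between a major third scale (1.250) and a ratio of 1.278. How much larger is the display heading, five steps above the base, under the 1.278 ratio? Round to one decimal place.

6.1px

Major third: 17.0 × 1.250⁵ = 51.880px
At 1.278: 17.0 × 1.278⁵ = 57.957px
Difference: 57.957 − 51.880 = 6.077px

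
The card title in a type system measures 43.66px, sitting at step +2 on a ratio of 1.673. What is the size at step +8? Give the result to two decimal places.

The gap is 8 − (2) = 6 steps, so the factor is 1.673^6.
43.66 × 1.673⁶ = 43.66 × 21.92682 ≈ 957.325

957.32px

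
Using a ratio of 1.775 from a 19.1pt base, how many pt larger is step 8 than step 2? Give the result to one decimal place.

Step 2: 19.1 × 1.775² = 60.177pt
Step 8: 19.1 × 1.775⁸ = 1882.003pt
Difference: 1882.003 − 60.177 = 1821.826pt

1821.8pt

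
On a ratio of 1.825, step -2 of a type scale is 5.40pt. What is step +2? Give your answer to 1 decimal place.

59.9pt

5.40 × 1.825⁴ = 5.40 × 11.09306 ≈ 59.903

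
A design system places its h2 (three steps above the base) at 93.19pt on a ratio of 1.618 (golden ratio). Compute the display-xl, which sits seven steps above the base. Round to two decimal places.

638.68pt

93.19 × 1.618⁴ = 93.19 × 6.85353 ≈ 638.680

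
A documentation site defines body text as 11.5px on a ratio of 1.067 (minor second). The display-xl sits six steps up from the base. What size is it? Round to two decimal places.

11.5 × 1.067⁶ = 11.5 × 1.47566 ≈ 16.97

16.97px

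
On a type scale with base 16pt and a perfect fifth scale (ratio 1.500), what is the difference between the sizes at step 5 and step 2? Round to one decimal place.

85.5pt

Step 2: 16.0 × 1.500² = 36.000pt
Step 5: 16.0 × 1.500⁵ = 121.500pt
Difference: 121.500 − 36.000 = 85.500pt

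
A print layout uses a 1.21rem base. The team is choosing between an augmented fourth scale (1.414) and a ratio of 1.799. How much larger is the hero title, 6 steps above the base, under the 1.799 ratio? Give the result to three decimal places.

31.347rem

Augmented fourth: 1.21 × 1.414⁶ = 9.67123rem
At 1.799: 1.21 × 1.799⁶ = 41.01780rem
Difference: 41.01780 − 9.67123 = 31.34657rem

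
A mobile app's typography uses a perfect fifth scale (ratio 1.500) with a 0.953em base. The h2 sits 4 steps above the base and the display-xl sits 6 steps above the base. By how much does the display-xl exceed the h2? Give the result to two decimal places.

6.03em

Step 4: 0.953 × 1.500⁴ = 4.8246em
Step 6: 0.953 × 1.500⁶ = 10.8553em
Difference: 10.8553 − 4.8246 = 6.0307em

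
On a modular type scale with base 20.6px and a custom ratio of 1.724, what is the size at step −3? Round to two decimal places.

4.02px

A modular type scale is a geometric sequence: sizeₙ = base × rⁿ.
20.6 ÷ 1.724³ = 20.6 ÷ 5.12403 ≈ 4.02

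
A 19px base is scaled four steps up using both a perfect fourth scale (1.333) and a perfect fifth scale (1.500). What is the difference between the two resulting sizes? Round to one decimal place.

Perfect fourth: 19.0 × 1.333⁴ = 59.989px
Perfect fifth: 19.0 × 1.500⁴ = 96.188px
Difference: 96.188 − 59.989 = 36.199px

36.2px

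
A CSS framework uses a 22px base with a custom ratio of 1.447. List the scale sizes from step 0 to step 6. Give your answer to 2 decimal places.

22.00px, 31.83px, 46.06px, 66.65px, 96.45px, 139.56px, 201.95px

Step 0: 22px
Step 1: 22.0 × 1.447 = 31.83
Step 2: 22.0 × 1.447² = 46.06
Step 3: 22.0 × 1.447³ = 66.65
Step 4: 22.0 × 1.447⁴ = 96.45
Step 5: 22.0 × 1.447⁵ = 139.56
Step 6: 22.0 × 1.447⁶ = 201.95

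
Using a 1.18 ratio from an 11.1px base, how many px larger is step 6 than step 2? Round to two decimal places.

Step 2: 11.1 × 1.18² = 15.4556px
Step 6: 11.1 × 1.18⁶ = 29.9651px
Difference: 29.9651 − 15.4556 = 14.5095px

14.51px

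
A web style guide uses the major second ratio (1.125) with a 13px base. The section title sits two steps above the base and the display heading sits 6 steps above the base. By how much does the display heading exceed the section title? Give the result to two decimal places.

Step 2: 13.0 × 1.125² = 16.4531px
Step 6: 13.0 × 1.125⁶ = 26.3547px
Difference: 26.3547 − 16.4531 = 9.9016px

9.90px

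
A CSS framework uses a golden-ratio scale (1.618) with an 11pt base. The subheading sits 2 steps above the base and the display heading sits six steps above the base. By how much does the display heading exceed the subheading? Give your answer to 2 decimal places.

168.56pt

Step 2: 11.0 × 1.618² = 28.7972pt
Step 6: 11.0 × 1.618⁶ = 197.3621pt
Difference: 197.3621 − 28.7972 = 168.5649pt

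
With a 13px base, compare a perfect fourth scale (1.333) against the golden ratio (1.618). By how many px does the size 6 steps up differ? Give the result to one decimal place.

Perfect fourth: 13.0 × 1.333⁶ = 72.933px
Golden ratio: 13.0 × 1.618⁶ = 233.246px
Difference: 233.246 − 72.933 = 160.313px

160.3px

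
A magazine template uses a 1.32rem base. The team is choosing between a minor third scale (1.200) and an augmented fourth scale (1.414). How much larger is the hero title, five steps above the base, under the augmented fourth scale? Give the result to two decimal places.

Minor third: 1.32 × 1.200⁵ = 3.2846rem
Augmented fourth: 1.32 × 1.414⁵ = 7.4614rem
Difference: 7.4614 − 3.2846 = 4.1768rem

4.18rem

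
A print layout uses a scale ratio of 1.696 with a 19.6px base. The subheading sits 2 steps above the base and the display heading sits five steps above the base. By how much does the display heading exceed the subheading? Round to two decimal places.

Step 2: 19.6 × 1.696² = 56.3778px
Step 5: 19.6 × 1.696⁵ = 275.0333px
Difference: 275.0333 − 56.3778 = 218.6555px

218.66px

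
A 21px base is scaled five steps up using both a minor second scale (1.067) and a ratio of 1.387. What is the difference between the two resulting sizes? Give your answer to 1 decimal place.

78.8px

Minor second: 21.0 × 1.067⁵ = 29.043px
At 1.387: 21.0 × 1.387⁵ = 107.796px
Difference: 107.796 − 29.043 = 78.753px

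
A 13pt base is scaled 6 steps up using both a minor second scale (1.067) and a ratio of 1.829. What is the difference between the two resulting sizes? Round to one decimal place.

467.5pt

Minor second: 13.0 × 1.067⁶ = 19.184pt
At 1.829: 13.0 × 1.829⁶ = 486.660pt
Difference: 486.660 − 19.184 = 467.476pt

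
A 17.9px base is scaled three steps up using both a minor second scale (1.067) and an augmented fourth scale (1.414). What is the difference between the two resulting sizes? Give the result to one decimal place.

28.9px

Minor second: 17.9 × 1.067³ = 21.744px
Augmented fourth: 17.9 × 1.414³ = 50.606px
Difference: 50.606 − 21.744 = 28.862px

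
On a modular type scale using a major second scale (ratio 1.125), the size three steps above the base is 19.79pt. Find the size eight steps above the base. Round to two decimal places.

35.66pt

19.79 × 1.125⁵ = 19.79 × 1.80203 ≈ 35.662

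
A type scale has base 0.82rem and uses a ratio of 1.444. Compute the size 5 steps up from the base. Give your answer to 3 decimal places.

5.148rem

Every step multiplies by the scale ratio.
0.82 × 1.444⁵ = 0.82 × 6.27821 ≈ 5.148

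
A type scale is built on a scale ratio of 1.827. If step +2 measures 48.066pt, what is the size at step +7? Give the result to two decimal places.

978.43pt

48.066 × 1.827⁵ = 48.066 × 20.35601 ≈ 978.432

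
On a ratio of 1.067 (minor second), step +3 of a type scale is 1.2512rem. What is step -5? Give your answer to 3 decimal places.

0.745rem

The gap is -5 − (3) = -8 steps, so the factor is 1.067^-8.
1.2512 ÷ 1.067⁸ = 1.2512 ÷ 1.68002 ≈ 0.745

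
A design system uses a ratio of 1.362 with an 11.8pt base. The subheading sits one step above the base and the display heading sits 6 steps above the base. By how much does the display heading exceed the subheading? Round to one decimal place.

Step 1: 11.8 × 1.362 = 16.072pt
Step 6: 11.8 × 1.362⁶ = 75.326pt
Difference: 75.326 − 16.072 = 59.254pt

59.3pt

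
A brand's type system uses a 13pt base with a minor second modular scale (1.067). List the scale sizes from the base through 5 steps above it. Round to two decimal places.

Step 0: 13pt
Step 1: 13.0 × 1.067 = 13.87
Step 2: 13.0 × 1.067² = 14.80
Step 3: 13.0 × 1.067³ = 15.79
Step 4: 13.0 × 1.067⁴ = 16.85
Step 5: 13.0 × 1.067⁵ = 17.98

13.00pt, 13.87pt, 14.80pt, 15.79pt, 16.85pt, 17.98pt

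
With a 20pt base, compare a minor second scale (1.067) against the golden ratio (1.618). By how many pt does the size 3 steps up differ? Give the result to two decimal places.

Minor second: 20.0 × 1.067³ = 24.2954pt
Golden ratio: 20.0 × 1.618³ = 84.7160pt
Difference: 84.7160 − 24.2954 = 60.4206pt

60.42pt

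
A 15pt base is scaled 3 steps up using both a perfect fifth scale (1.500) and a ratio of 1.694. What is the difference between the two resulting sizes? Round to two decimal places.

Perfect fifth: 15.0 × 1.500³ = 50.6250pt
At 1.694: 15.0 × 1.694³ = 72.9175pt
Difference: 72.9175 − 50.6250 = 22.2925pt

22.29pt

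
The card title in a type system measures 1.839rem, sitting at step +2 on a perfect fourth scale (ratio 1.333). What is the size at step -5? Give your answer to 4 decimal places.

The gap is -5 − (2) = -7 steps, so the factor is 1.333^-7.
1.839 ÷ 1.333⁷ = 1.839 ÷ 7.47844 ≈ 0.2459

0.2459rem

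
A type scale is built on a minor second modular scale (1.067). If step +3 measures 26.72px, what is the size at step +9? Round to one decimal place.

39.4px

26.72 × 1.067⁶ = 26.72 × 1.47566 ≈ 39.430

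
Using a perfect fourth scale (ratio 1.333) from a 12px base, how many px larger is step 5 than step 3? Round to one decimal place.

22.1px

Step 3: 12.0 × 1.333³ = 28.423px
Step 5: 12.0 × 1.333⁵ = 50.505px
Difference: 50.505 − 28.423 = 22.082px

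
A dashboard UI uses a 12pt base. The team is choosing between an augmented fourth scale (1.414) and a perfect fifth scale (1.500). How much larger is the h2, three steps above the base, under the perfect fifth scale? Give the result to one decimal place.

Augmented fourth: 12.0 × 1.414³ = 33.926pt
Perfect fifth: 12.0 × 1.500³ = 40.500pt
Difference: 40.500 − 33.926 = 6.574pt

6.6pt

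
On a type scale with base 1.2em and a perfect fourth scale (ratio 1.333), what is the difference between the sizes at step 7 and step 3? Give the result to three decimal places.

Step 3: 1.2 × 1.333³ = 2.84231em
Step 7: 1.2 × 1.333⁷ = 8.97413em
Difference: 8.97413 − 2.84231 = 6.13182em

6.132em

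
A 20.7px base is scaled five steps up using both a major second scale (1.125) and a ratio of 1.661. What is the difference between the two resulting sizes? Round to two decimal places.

Major second: 20.7 × 1.125⁵ = 37.3021px
At 1.661: 20.7 × 1.661⁵ = 261.7089px
Difference: 261.7089 − 37.3021 = 224.4068px

224.41px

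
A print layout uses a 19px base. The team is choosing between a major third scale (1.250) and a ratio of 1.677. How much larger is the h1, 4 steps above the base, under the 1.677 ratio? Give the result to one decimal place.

Major third: 19.0 × 1.250⁴ = 46.387px
At 1.677: 19.0 × 1.677⁴ = 150.275px
Difference: 150.275 − 46.387 = 103.888px

103.9px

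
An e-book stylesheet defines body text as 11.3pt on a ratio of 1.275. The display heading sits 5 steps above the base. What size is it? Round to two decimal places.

38.07pt

Every step multiplies by the scale ratio.
11.3 × 1.275⁵ = 11.3 × 3.36939 ≈ 38.07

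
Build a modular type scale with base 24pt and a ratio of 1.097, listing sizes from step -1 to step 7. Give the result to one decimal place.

21.9pt, 24.0pt, 26.3pt, 28.9pt, 31.7pt, 34.8pt, 38.1pt, 41.8pt, 45.9pt

Step -1: 24.0 ÷ 1.097 = 21.9
Step 0: 24pt
Step 1: 24.0 × 1.097 = 26.3
Step 2: 24.0 × 1.097² = 28.9
Step 3: 24.0 × 1.097³ = 31.7
Step 4: 24.0 × 1.097⁴ = 34.8
Step 5: 24.0 × 1.097⁵ = 38.1
Step 6: 24.0 × 1.097⁶ = 41.8
Step 7: 24.0 × 1.097⁷ = 45.9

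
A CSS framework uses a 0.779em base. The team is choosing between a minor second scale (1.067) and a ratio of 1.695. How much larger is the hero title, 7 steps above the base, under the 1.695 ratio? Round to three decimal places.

30.086em

Minor second: 0.779 × 1.067⁷ = 1.22656em
At 1.695: 0.779 × 1.695⁷ = 31.31305em
Difference: 31.31305 − 1.22656 = 30.08649em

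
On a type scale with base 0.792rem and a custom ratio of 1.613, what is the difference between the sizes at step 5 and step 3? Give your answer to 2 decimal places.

5.32rem

Step 3: 0.792 × 1.613³ = 3.3237rem
Step 5: 0.792 × 1.613⁵ = 8.6476rem
Difference: 8.6476 − 3.3237 = 5.3239rem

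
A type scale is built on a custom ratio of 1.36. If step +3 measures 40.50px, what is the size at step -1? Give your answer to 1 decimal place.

40.50 ÷ 1.36⁴ = 40.50 ÷ 3.42102 ≈ 11.839

11.8px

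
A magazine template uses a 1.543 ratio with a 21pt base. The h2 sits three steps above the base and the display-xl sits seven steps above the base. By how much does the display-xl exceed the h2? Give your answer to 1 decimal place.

360.2pt

Step 3: 21.0 × 1.543³ = 77.147pt
Step 7: 21.0 × 1.543⁷ = 437.301pt
Difference: 437.301 − 77.147 = 360.154pt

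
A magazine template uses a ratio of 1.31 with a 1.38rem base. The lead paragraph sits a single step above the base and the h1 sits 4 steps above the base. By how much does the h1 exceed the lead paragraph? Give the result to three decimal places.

2.256rem

Step 1: 1.38 × 1.31 = 1.80780rem
Step 4: 1.38 × 1.31⁴ = 4.06410rem
Difference: 4.06410 − 1.80780 = 2.25630rem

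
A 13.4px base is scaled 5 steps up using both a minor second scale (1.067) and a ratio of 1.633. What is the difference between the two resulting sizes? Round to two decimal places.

137.08px

Minor second: 13.4 × 1.067⁵ = 18.5322px
At 1.633: 13.4 × 1.633⁵ = 155.6094px
Difference: 155.6094 − 18.5322 = 137.0772px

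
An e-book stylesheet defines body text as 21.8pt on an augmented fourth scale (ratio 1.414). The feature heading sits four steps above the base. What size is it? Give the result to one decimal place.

21.8 × 1.414⁴ = 21.8 × 3.99758 ≈ 87.15

87.1pt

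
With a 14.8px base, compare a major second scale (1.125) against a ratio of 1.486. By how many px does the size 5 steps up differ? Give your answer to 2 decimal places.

80.57px

Major second: 14.8 × 1.125⁵ = 26.6701px
At 1.486: 14.8 × 1.486⁵ = 107.2397px
Difference: 107.2397 − 26.6701 = 80.5696px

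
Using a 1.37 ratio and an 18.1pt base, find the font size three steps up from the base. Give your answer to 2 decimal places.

A modular type scale is a geometric sequence: sizeₙ = base × rⁿ.
18.1 × 1.37³ = 18.1 × 2.57135 ≈ 46.54

46.54pt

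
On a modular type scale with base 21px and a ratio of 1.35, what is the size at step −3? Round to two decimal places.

8.54px

21.0 ÷ 1.35³ = 21.0 ÷ 2.46038 ≈ 8.54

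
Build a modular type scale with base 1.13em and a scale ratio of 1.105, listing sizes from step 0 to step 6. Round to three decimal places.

Step 0: 1.13em
Step 1: 1.13 × 1.105 = 1.249
Step 2: 1.13 × 1.105² = 1.380
Step 3: 1.13 × 1.105³ = 1.525
Step 4: 1.13 × 1.105⁴ = 1.685
Step 5: 1.13 × 1.105⁵ = 1.862
Step 6: 1.13 × 1.105⁶ = 2.057

1.130em, 1.249em, 1.380em, 1.525em, 1.685em, 1.862em, 2.057em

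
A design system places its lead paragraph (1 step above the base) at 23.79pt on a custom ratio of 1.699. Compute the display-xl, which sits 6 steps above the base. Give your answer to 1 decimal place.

23.79 × 1.699⁵ = 23.79 × 14.15686 ≈ 336.792

336.8pt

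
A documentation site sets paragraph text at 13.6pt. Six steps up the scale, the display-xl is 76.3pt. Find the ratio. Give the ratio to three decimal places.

1.333

The ratio satisfies 13.6 × r⁶ = 76.3, so r = (76.3 / 13.6)^(1/6).
r = 5.6103^(1/6) ≈ 1.3330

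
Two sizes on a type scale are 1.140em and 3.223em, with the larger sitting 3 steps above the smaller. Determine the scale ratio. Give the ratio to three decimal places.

1.414

r³ = 3.223 / 1.140, so r = (3.223/1.140)^(1/3).
r = 2.8272^(1/3) ≈ 1.4140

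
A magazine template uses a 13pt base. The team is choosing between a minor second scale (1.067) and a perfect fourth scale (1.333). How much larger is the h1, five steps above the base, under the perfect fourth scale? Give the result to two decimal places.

Minor second: 13.0 × 1.067⁵ = 17.9790pt
Perfect fourth: 13.0 × 1.333⁵ = 54.7134pt
Difference: 54.7134 − 17.9790 = 36.7344pt

36.73pt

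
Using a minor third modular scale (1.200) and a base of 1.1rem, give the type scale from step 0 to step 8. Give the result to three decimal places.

Step 0: 1.1rem
Step 1: 1.1 × 1.200 = 1.320
Step 2: 1.1 × 1.200² = 1.584
Step 3: 1.1 × 1.200³ = 1.901
Step 4: 1.1 × 1.200⁴ = 2.281
Step 5: 1.1 × 1.200⁵ = 2.737
Step 6: 1.1 × 1.200⁶ = 3.285
Step 7: 1.1 × 1.200⁷ = 3.941
Step 8: 1.1 × 1.200⁸ = 4.730

1.100rem, 1.320rem, 1.584rem, 1.901rem, 2.281rem, 2.737rem, 3.285rem, 3.941rem, 4.730rem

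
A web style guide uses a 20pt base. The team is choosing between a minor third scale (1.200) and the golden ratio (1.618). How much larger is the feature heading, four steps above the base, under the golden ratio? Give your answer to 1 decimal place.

95.6pt

Minor third: 20.0 × 1.200⁴ = 41.472pt
Golden ratio: 20.0 × 1.618⁴ = 137.071pt
Difference: 137.071 − 41.472 = 95.599pt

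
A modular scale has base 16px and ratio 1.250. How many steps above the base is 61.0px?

1.250ⁿ = 61.0 / 16 = 3.8125
n = ln(3.8125) / ln(1.250) = 1.3383 / 0.2231 ≈ 6.00

6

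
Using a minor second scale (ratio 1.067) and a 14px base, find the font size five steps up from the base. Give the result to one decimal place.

19.4px

Each step on a modular scale multiplies by the ratio, so the size n steps from the base is base × ratioⁿ.
14.0 × 1.067⁵ = 14.0 × 1.38300 ≈ 19.36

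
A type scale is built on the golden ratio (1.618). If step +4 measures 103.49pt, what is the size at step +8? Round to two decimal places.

709.27pt

103.49 × 1.618⁴ = 103.49 × 6.85353 ≈ 709.271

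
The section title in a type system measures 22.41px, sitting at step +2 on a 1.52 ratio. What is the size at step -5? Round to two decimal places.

The gap is -5 − (2) = -7 steps, so the factor is 1.52^-7.
22.41 ÷ 1.52⁷ = 22.41 ÷ 18.74585 ≈ 1.195

1.20px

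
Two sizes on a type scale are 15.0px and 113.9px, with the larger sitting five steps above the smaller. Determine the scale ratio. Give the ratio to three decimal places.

1.500

The ratio satisfies 15.0 × r⁵ = 113.9, so r = (113.9 / 15.0)^(1/5).
r = 7.5933^(1/5) ≈ 1.5000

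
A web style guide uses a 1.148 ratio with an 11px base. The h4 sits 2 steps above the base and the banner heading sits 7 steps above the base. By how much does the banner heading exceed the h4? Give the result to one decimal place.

14.4px

Step 2: 11.0 × 1.148² = 14.497px
Step 7: 11.0 × 1.148⁷ = 28.906px
Difference: 28.906 − 14.497 = 14.409px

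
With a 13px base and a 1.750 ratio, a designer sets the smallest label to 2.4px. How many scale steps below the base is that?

1.750ⁿ = 13 / 2.4 = 5.4167
n = ln(5.4167) / ln(1.750) = 1.6895 / 0.5596 ≈ 3.02

3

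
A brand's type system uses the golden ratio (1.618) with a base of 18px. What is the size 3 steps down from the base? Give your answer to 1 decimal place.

4.2px

18.0 ÷ 1.618³ = 18.0 ÷ 4.23580 ≈ 4.25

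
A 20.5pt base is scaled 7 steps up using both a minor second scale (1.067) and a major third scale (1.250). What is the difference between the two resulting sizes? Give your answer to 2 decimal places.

65.47pt

Minor second: 20.5 × 1.067⁷ = 32.2779pt
Major third: 20.5 × 1.250⁷ = 97.7516pt
Difference: 97.7516 − 32.2779 = 65.4737pt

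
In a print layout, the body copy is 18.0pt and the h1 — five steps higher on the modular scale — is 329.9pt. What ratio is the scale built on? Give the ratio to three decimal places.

r⁵ = 329.9 / 18.0, so r = (329.9/18.0)^(1/5).
r = 18.3278^(1/5) ≈ 1.7890

1.789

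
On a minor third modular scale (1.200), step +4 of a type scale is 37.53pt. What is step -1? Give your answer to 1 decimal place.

37.53 ÷ 1.200⁵ = 37.53 ÷ 2.48832 ≈ 15.082

15.1pt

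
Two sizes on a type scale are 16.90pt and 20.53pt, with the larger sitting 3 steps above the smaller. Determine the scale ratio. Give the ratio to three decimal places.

1.067

The ratio satisfies 16.90 × r³ = 20.53, so r = (20.53 / 16.90)^(1/3).
r = 1.2148^(1/3) ≈ 1.0670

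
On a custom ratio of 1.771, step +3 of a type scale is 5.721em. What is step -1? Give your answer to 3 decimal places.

0.582em

The gap is -1 − (3) = -4 steps, so the factor is 1.771^-4.
5.721 ÷ 1.771⁴ = 5.721 ÷ 9.83726 ≈ 0.582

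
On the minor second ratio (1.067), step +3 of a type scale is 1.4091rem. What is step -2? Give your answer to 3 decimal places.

1.019rem

Moving from step +3 to step -2 is 5 steps down, so divide by r⁵.
1.4091 ÷ 1.067⁵ = 1.4091 ÷ 1.38300 ≈ 1.019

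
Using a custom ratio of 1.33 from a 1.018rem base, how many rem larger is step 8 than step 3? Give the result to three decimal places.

7.572rem

Step 3: 1.018 × 1.33³ = 2.39498rem
Step 8: 1.018 × 1.33⁸ = 9.96692rem
Difference: 9.96692 − 2.39498 = 7.57194rem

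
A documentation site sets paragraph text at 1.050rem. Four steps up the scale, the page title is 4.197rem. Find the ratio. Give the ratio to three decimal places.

The ratio satisfies 1.050 × r⁴ = 4.197, so r = (4.197 / 1.050)^(1/4).
r = 3.9971^(1/4) ≈ 1.4140

1.414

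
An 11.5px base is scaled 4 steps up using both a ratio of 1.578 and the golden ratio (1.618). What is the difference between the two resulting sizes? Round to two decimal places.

7.51px

At 1.578: 11.5 × 1.578⁴ = 71.3060px
Golden ratio: 11.5 × 1.618⁴ = 78.8155px
Difference: 78.8155 − 71.3060 = 7.5095px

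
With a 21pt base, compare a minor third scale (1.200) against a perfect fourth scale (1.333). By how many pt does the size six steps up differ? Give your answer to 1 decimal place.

Minor third: 21.0 × 1.200⁶ = 62.706pt
Perfect fourth: 21.0 × 1.333⁶ = 117.815pt
Difference: 117.815 − 62.706 = 55.109pt

55.1pt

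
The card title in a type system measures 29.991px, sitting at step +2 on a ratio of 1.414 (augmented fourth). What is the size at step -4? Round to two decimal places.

29.991 ÷ 1.414⁶ = 29.991 ÷ 7.99275 ≈ 3.752

3.75px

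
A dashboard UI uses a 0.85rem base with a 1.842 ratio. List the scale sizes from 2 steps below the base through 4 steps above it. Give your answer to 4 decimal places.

0.2505rem, 0.4615rem, 0.8500rem, 1.5657rem, 2.8840rem, 5.3124rem, 9.7854rem

Step -2: 0.85 ÷ 1.842² = 0.2505
Step -1: 0.85 ÷ 1.842 = 0.4615
Step 0: 0.85rem
Step 1: 0.85 × 1.842 = 1.5657
Step 2: 0.85 × 1.842² = 2.8840
Step 3: 0.85 × 1.842³ = 5.3124
Step 4: 0.85 × 1.842⁴ = 9.7854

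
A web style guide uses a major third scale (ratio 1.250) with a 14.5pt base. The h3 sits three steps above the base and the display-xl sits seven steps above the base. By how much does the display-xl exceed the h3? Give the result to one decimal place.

Step 3: 14.5 × 1.250³ = 28.320pt
Step 7: 14.5 × 1.250⁷ = 69.141pt
Difference: 69.141 − 28.320 = 40.821pt

40.8pt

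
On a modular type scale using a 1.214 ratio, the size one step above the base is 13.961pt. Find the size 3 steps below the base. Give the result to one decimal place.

6.4pt

13.961 ÷ 1.214⁴ = 13.961 ÷ 2.17207 ≈ 6.427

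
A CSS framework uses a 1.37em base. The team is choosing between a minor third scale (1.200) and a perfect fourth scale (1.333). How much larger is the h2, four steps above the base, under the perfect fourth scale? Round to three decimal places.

1.485em

Minor third: 1.37 × 1.200⁴ = 2.84083em
Perfect fourth: 1.37 × 1.333⁴ = 4.32555em
Difference: 4.32555 − 2.84083 = 1.48472em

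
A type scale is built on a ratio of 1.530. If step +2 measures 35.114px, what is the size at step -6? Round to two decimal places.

The gap is -6 − (2) = -8 steps, so the factor is 1.530^-8.
35.114 ÷ 1.530⁸ = 35.114 ÷ 30.02835 ≈ 1.169

1.17px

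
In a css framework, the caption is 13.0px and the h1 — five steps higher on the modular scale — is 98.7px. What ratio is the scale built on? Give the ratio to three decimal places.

1.500

The ratio satisfies 13.0 × r⁵ = 98.7, so r = (98.7 / 13.0)^(1/5).
r = 7.5923^(1/5) ≈ 1.4999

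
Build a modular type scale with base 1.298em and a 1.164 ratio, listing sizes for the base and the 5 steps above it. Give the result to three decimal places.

Step 0: 1.298em
Step 1: 1.298 × 1.164 = 1.511
Step 2: 1.298 × 1.164² = 1.759
Step 3: 1.298 × 1.164³ = 2.047
Step 4: 1.298 × 1.164⁴ = 2.383
Step 5: 1.298 × 1.164⁵ = 2.774

1.298em, 1.511em, 1.759em, 2.047em, 2.383em, 2.774em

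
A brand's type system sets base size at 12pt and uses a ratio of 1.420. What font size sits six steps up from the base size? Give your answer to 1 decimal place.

12.0 × 1.420⁶ = 12.0 × 8.19842 ≈ 98.38

98.4pt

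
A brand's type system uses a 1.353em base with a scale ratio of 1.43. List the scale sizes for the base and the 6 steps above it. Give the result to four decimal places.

1.3530em, 1.9348em, 2.7667em, 3.9565em, 5.6577em, 8.0905em, 11.5695em

Step 0: 1.353em
Step 1: 1.353 × 1.43 = 1.9348
Step 2: 1.353 × 1.43² = 2.7667
Step 3: 1.353 × 1.43³ = 3.9565
Step 4: 1.353 × 1.43⁴ = 5.6577
Step 5: 1.353 × 1.43⁵ = 8.0905
Step 6: 1.353 × 1.43⁶ = 11.5695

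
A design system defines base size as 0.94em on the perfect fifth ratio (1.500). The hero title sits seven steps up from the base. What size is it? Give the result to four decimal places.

Every step multiplies by the scale ratio.
0.94 × 1.500⁷ = 0.94 × 17.08594 ≈ 16.0608

16.0608em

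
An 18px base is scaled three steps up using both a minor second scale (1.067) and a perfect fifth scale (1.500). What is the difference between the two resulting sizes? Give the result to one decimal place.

Minor second: 18.0 × 1.067³ = 21.866px
Perfect fifth: 18.0 × 1.500³ = 60.750px
Difference: 60.750 − 21.866 = 38.884px

38.9px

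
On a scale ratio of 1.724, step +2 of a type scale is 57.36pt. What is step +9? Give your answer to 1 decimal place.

2596.4pt

Moving from step +2 to step +9 is 7 steps up, so multiply by r⁷.
57.36 × 1.724⁷ = 57.36 × 45.26482 ≈ 2596.390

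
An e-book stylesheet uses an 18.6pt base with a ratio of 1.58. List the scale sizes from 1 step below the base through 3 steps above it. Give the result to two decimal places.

Step -1: 18.6 ÷ 1.58 = 11.77
Step 0: 18.6pt
Step 1: 18.6 × 1.58 = 29.39
Step 2: 18.6 × 1.58² = 46.43
Step 3: 18.6 × 1.58³ = 73.36

11.77pt, 18.60pt, 29.39pt, 46.43pt, 73.36pt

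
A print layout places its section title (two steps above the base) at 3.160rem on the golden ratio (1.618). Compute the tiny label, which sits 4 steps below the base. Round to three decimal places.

0.176rem

3.160 ÷ 1.618⁶ = 3.160 ÷ 17.94201 ≈ 0.176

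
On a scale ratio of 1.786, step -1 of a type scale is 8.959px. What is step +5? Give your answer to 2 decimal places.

290.77px

8.959 × 1.786⁶ = 8.959 × 32.45553 ≈ 290.769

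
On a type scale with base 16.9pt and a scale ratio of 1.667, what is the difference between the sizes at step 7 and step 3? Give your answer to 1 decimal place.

526.3pt

Step 3: 16.9 × 1.667³ = 78.288pt
Step 7: 16.9 × 1.667⁷ = 604.555pt
Difference: 604.555 − 78.288 = 526.267pt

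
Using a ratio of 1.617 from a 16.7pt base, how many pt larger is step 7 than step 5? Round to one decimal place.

298.1pt

Step 5: 16.7 × 1.617⁵ = 184.615pt
Step 7: 16.7 × 1.617⁷ = 482.710pt
Difference: 482.710 − 184.615 = 298.095pt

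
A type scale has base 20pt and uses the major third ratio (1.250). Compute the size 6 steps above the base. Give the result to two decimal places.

A modular type scale is a geometric sequence: sizeₙ = base × rⁿ.
20.0 × 1.250⁶ = 20.0 × 3.81470 ≈ 76.29

76.29pt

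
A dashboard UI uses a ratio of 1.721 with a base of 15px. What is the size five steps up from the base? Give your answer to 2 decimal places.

15.0 × 1.721⁵ = 15.0 × 15.09748 ≈ 226.46

226.46px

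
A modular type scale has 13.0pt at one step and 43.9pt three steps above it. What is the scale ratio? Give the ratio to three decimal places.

The ratio satisfies 13.0 × r³ = 43.9, so r = (43.9 / 13.0)^(1/3).
r = 3.3769^(1/3) ≈ 1.5003

1.500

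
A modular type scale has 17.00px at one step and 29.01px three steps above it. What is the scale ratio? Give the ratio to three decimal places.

1.195

The ratio satisfies 17.00 × r³ = 29.01, so r = (29.01 / 17.00)^(1/3).
r = 1.7065^(1/3) ≈ 1.1950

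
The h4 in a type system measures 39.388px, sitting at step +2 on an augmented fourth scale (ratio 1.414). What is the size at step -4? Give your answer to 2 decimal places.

39.388 ÷ 1.414⁶ = 39.388 ÷ 7.99275 ≈ 4.928

4.93px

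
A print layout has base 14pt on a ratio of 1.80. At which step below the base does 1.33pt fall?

1.80ⁿ = 14 / 1.33 = 10.5263
n = ln(10.5263) / ln(1.80) = 2.3539 / 0.5878 ≈ 4.00

4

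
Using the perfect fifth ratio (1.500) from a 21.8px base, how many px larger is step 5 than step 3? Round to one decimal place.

92.0px

Step 3: 21.8 × 1.500³ = 73.575px
Step 5: 21.8 × 1.500⁵ = 165.544px
Difference: 165.544 − 73.575 = 91.969px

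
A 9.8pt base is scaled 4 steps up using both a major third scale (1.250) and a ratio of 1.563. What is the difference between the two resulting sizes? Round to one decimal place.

Major third: 9.8 × 1.250⁴ = 23.926pt
At 1.563: 9.8 × 1.563⁴ = 58.487pt
Difference: 58.487 − 23.926 = 34.561pt

34.6pt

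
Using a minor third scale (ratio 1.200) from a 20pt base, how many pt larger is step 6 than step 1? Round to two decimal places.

35.72pt

Step 1: 20.0 × 1.200 = 24.0000pt
Step 6: 20.0 × 1.200⁶ = 59.7197pt
Difference: 59.7197 − 24.0000 = 35.7197pt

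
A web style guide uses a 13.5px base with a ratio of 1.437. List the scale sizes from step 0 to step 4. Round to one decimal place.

13.5px, 19.4px, 27.9px, 40.1px, 57.6px

Step 0: 13.5px
Step 1: 13.5 × 1.437 = 19.4
Step 2: 13.5 × 1.437² = 27.9
Step 3: 13.5 × 1.437³ = 40.1
Step 4: 13.5 × 1.437⁴ = 57.6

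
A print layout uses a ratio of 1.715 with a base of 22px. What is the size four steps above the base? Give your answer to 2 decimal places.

190.32px

22.0 × 1.715⁴ = 22.0 × 8.65080 ≈ 190.32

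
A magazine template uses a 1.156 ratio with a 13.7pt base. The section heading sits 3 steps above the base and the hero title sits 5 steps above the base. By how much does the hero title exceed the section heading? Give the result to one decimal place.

Step 3: 13.7 × 1.156³ = 21.164pt
Step 5: 13.7 × 1.156⁵ = 28.282pt
Difference: 28.282 − 21.164 = 7.118pt

7.1pt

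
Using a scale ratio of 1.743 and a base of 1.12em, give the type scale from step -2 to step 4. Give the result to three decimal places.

Step -2: 1.12 ÷ 1.743² = 0.369
Step -1: 1.12 ÷ 1.743 = 0.643
Step 0: 1.12em
Step 1: 1.12 × 1.743 = 1.952
Step 2: 1.12 × 1.743² = 3.403
Step 3: 1.12 × 1.743³ = 5.931
Step 4: 1.12 × 1.743⁴ = 10.337

0.369em, 0.643em, 1.120em, 1.952em, 3.403em, 5.931em, 10.337em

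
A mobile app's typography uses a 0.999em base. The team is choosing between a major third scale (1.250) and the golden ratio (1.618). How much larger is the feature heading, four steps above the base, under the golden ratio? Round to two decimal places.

4.41em

Major third: 0.999 × 1.250⁴ = 2.4390em
Golden ratio: 0.999 × 1.618⁴ = 6.8467em
Difference: 6.8467 − 2.4390 = 4.4077em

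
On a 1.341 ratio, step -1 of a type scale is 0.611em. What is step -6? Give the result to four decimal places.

0.1409em

Moving from step -1 to step -6 is 5 steps down, so divide by r⁵.
0.611 ÷ 1.341⁵ = 0.611 ÷ 4.33655 ≈ 0.1409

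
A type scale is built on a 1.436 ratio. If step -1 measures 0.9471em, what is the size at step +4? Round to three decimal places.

The gap is 4 − (-1) = 5 steps, so the factor is 1.436^5.
0.9471 × 1.436⁵ = 0.9471 × 6.10622 ≈ 5.783

5.783em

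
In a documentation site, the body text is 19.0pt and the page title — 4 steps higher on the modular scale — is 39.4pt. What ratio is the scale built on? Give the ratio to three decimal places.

The ratio satisfies 19.0 × r⁴ = 39.4, so r = (39.4 / 19.0)^(1/4).
r = 2.0737^(1/4) ≈ 1.2000

1.200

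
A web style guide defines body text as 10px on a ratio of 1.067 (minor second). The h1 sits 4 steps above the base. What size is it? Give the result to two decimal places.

10.0 × 1.067⁴ = 10.0 × 1.29616 ≈ 12.96

12.96px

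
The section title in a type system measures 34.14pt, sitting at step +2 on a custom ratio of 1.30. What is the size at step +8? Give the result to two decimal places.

164.79pt

34.14 × 1.30⁶ = 34.14 × 4.82681 ≈ 164.787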